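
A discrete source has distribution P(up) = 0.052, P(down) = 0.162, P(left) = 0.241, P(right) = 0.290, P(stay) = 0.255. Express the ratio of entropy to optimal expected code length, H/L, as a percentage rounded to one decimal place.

Entropy H = −Σ p log₂ p ≈ 2.1626 bits.
Huffman merges: 13/250+81/500→107/500; 107/500+241/1000→91/200; 51/200+29/100→109/200; 91/200+109/200→1. L = 1107/500 ≈ 2.2140.
Efficiency = H/L = 2.1626/2.2140 = 97.7%.

97.7%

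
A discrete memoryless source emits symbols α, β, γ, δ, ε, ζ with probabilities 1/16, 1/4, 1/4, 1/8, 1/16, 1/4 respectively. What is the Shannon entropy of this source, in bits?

Each probability is a power of 1/2, so log₂(1/p) is an integer.
H = Σ p·log₂(1/p) = 1/16·4 + 1/4·2 + 1/4·2 + 1/8·3 + 1/16·4 + 1/4·2 = 2.375 bits.

2.375 bits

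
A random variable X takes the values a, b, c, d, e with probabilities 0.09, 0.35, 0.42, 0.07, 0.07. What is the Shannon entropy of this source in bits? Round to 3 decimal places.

1.906 bits

H = −Σ pᵢ log₂ pᵢ.
−0.09·log₂(0.09) = 0.3127
−0.35·log₂(0.35) = 0.5301
−0.42·log₂(0.42) = 0.5256
−0.07·log₂(0.07) = 0.2686
−0.07·log₂(0.07) = 0.2686
Sum ≈ 1.9055 → 1.906 bits.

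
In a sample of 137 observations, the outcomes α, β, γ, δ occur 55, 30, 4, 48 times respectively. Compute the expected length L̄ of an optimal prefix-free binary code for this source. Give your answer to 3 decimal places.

Probabilities are the counts divided by 137.
Repeatedly combine the two least-probable nodes; the expected code length is the sum of the merged weights.
merge 4/137 + 30/137 → 34/137
merge 34/137 + 48/137 → 82/137
merge 55/137 + 82/137 → 1
L = 34/137 + 82/137 + 1 = 253/137 ≈ 1.847 bits/symbol.

1.847 bits/symbol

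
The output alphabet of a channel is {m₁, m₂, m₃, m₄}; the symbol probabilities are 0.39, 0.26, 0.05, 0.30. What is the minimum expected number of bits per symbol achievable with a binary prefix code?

Repeatedly combine the two least-probable nodes; the expected code length is the sum of the merged weights.
merge 1/20 + 13/50 → 31/100
merge 3/10 + 31/100 → 61/100
merge 39/100 + 61/100 → 1
L = 31/100 + 61/100 + 1 = 48/25 = 1.92 bits/symbol.

1.92 bits/symbol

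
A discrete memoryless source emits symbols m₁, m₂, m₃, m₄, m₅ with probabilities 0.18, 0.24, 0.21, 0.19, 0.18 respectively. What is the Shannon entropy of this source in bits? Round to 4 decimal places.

2.3128 bits

H = −Σ pᵢ log₂ pᵢ.
−0.18·log₂(0.18) = 0.4453
−0.24·log₂(0.24) = 0.4941
−0.21·log₂(0.21) = 0.4728
−0.19·log₂(0.19) = 0.4552
−0.18·log₂(0.18) = 0.4453
Sum ≈ 2.3128 → 2.3128 bits.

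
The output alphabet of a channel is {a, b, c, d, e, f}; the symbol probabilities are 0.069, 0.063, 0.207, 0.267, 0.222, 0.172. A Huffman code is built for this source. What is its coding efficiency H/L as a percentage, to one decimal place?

99.1%

Entropy H = −Σ p log₂ p ≈ 2.4153 bits.
Huffman merges: 63/1000+69/1000→33/250; 33/250+43/250→38/125; 207/1000+111/500→429/1000; 267/1000+38/125→571/1000; 429/1000+571/1000→1. L = 609/250 ≈ 2.4360.
Efficiency = H/L = 2.4153/2.4360 = 99.1%.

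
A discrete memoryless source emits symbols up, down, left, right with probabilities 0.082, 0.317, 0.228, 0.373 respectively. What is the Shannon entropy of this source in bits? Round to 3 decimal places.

1.838 bits

H = −Σ pᵢ log₂ pᵢ.
−0.082·log₂(0.082) = 0.2959
−0.317·log₂(0.317) = 0.5254
−0.228·log₂(0.228) = 0.4863
−0.373·log₂(0.373) = 0.5307
Sum ≈ 1.8383 → 1.838 bits.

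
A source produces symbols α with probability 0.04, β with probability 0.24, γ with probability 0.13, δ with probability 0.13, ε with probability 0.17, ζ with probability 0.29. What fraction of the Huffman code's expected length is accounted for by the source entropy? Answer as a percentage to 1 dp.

Entropy H = −Σ p log₂ p ≈ 2.3977 bits.
Huffman merges: 1/25+13/100→17/100; 13/100+17/100→3/10; 17/100+6/25→41/100; 29/100+3/10→59/100; 41/100+59/100→1. L = 247/100 ≈ 2.4700.
Efficiency = H/L = 2.3977/2.4700 = 97.1%.

97.1%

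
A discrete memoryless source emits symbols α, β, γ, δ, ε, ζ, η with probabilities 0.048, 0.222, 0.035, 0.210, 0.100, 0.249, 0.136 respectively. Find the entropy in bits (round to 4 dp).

H = −Σ pᵢ log₂ pᵢ.
−0.048·log₂(0.048) = 0.2103
−0.222·log₂(0.222) = 0.4820
−0.035·log₂(0.035) = 0.1693
−0.210·log₂(0.210) = 0.4728
−0.100·log₂(0.100) = 0.3322
−0.249·log₂(0.249) = 0.4994
−0.136·log₂(0.136) = 0.3915
Sum ≈ 2.5575 → 2.5575 bits.

2.5575 bits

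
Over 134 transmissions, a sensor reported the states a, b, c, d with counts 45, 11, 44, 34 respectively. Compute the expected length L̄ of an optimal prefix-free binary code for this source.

2 bits/symbol

Probabilities are the counts divided by 134.
Repeatedly combine the two least-probable nodes; the expected code length is the sum of the merged weights.
merge 11/134 + 17/67 → 45/134
merge 22/67 + 45/134 → 89/134
merge 45/134 + 89/134 → 1
L = 45/134 + 89/134 + 1 = 2 bits/symbol.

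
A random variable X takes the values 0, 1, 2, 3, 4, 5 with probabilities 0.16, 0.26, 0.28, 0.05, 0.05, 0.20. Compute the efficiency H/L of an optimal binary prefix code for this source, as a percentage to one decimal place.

99.1%

Entropy H = −Σ p log₂ p ≈ 2.3391 bits.
Huffman merges: 1/20+1/20→1/10; 1/10+4/25→13/50; 1/5+13/50→23/50; 13/50+7/25→27/50; 23/50+27/50→1. L = 59/25 ≈ 2.3600.
Efficiency = H/L = 2.3391/2.3600 = 99.1%.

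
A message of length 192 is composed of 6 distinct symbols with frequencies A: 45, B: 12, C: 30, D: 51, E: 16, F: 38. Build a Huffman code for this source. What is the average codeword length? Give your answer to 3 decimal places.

2.448 bits/symbol

Probabilities are the counts divided by 192.
Repeatedly combine the two least-probable nodes; the expected code length is the sum of the merged weights.
merge 1/16 + 1/12 → 7/48
merge 7/48 + 5/32 → 29/96
merge 19/96 + 15/64 → 83/192
merge 17/64 + 29/96 → 109/192
merge 83/192 + 109/192 → 1
L = 7/48 + 29/96 + 83/192 + 109/192 + 1 = 235/96 ≈ 2.448 bits/symbol.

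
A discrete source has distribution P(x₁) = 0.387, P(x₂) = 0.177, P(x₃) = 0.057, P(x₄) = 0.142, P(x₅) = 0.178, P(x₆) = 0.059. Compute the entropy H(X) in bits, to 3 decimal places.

2.292 bits

H = −Σ pᵢ log₂ pᵢ.
−0.387·log₂(0.387) = 0.5300
−0.177·log₂(0.177) = 0.4422
−0.057·log₂(0.057) = 0.2356
−0.142·log₂(0.142) = 0.3999
−0.178·log₂(0.178) = 0.4432
−0.059·log₂(0.059) = 0.2409
Sum ≈ 2.2918 → 2.292 bits.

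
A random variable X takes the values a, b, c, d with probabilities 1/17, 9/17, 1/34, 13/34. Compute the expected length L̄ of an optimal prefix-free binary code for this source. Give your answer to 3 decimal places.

Repeatedly combine the two least-probable nodes; the expected code length is the sum of the merged weights.
merge 1/34 + 1/17 → 3/34
merge 3/34 + 13/34 → 8/17
merge 8/17 + 9/17 → 1
L = 3/34 + 8/17 + 1 = 53/34 ≈ 1.559 bits/symbol.

1.559 bits/symbol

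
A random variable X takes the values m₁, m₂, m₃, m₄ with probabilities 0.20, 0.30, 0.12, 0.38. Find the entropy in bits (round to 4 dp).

H = −Σ pᵢ log₂ pᵢ.
−0.20·log₂(0.20) = 0.4644
−0.30·log₂(0.30) = 0.5211
−0.12·log₂(0.12) = 0.3671
−0.38·log₂(0.38) = 0.5305
Sum ≈ 1.8830 → 1.8830 bits.

1.8830 bits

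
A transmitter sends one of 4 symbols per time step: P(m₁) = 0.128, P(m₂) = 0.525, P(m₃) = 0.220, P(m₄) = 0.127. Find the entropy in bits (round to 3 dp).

1.726 bits

H = −Σ pᵢ log₂ pᵢ.
−0.128·log₂(0.128) = 0.3796
−0.525·log₂(0.525) = 0.4880
−0.220·log₂(0.220) = 0.4806
−0.127·log₂(0.127) = 0.3781
Sum ≈ 1.7263 → 1.726 bits.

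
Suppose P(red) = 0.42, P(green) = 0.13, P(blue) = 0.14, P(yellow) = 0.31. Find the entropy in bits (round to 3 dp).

H = −Σ pᵢ log₂ pᵢ.
−0.42·log₂(0.42) = 0.5256
−0.13·log₂(0.13) = 0.3826
−0.14·log₂(0.14) = 0.3971
−0.31·log₂(0.31) = 0.5238
Sum ≈ 1.8292 → 1.829 bits.

1.829 bits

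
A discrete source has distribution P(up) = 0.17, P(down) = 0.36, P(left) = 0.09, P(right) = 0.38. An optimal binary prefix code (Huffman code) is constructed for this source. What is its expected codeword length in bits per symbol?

Repeatedly combine the two least-probable nodes; the expected code length is the sum of the merged weights.
merge 9/100 + 17/100 → 13/50
merge 13/50 + 9/25 → 31/50
merge 19/50 + 31/50 → 1
L = 13/50 + 31/50 + 1 = 47/25 = 1.88 bits/symbol.

1.88 bits/symbol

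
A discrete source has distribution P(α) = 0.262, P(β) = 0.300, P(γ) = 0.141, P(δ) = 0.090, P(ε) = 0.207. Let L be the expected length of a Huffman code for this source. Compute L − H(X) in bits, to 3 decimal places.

Entropy H = −Σ p log₂ p ≈ 2.2089 bits.
Huffman merges: 9/100+141/1000→231/1000; 207/1000+231/1000→219/500; 131/500+3/10→281/500; 219/500+281/500→1. L = 2231/1000 ≈ 2.2310.
L − H = 2.2310 − 2.2089 = 0.022 bits.

0.022 bits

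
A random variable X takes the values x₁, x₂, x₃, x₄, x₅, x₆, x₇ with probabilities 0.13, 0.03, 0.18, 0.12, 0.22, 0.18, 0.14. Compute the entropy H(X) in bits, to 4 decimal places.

2.6698 bits

H = −Σ pᵢ log₂ pᵢ.
−0.13·log₂(0.13) = 0.3826
−0.03·log₂(0.03) = 0.1518
−0.18·log₂(0.18) = 0.4453
−0.12·log₂(0.12) = 0.3671
−0.22·log₂(0.22) = 0.4806
−0.18·log₂(0.18) = 0.4453
−0.14·log₂(0.14) = 0.3971
Sum ≈ 2.6698 → 2.6698 bits.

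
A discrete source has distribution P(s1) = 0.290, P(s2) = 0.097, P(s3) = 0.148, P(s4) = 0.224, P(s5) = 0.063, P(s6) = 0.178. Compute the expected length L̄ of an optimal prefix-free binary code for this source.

2.468 bits/symbol

Repeatedly combine the two least-probable nodes; the expected code length is the sum of the merged weights.
merge 63/1000 + 97/1000 → 4/25
merge 37/250 + 4/25 → 77/250
merge 89/500 + 28/125 → 201/500
merge 29/100 + 77/250 → 299/500
merge 201/500 + 299/500 → 1
L = 4/25 + 77/250 + 201/500 + 299/500 + 1 = 617/250 = 2.468 bits/symbol.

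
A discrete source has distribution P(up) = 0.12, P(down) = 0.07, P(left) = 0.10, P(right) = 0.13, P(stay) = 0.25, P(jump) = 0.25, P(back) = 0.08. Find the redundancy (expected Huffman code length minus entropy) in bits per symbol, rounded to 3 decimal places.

Entropy H = −Σ p log₂ p ≈ 2.6420 bits.
Huffman merges: 7/100+2/25→3/20; 1/10+3/25→11/50; 13/100+3/20→7/25; 11/50+1/4→47/100; 1/4+7/25→53/100; 47/100+53/100→1. L = 53/20 ≈ 2.6500.
L − H = 2.6500 − 2.6420 = 0.008 bits.

0.008 bits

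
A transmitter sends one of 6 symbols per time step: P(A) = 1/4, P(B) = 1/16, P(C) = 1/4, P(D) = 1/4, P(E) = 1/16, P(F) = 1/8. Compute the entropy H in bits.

2.375 bits

Each probability is a power of 1/2, so log₂(1/p) is an integer.
H = Σ p·log₂(1/p) = 1/4·2 + 1/16·4 + 1/4·2 + 1/4·2 + 1/16·4 + 1/8·3 = 2.375 bits.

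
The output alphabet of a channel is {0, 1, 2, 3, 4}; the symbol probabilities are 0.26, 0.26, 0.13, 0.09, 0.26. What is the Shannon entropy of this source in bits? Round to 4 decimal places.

H = −Σ pᵢ log₂ pᵢ.
−0.26·log₂(0.26) = 0.5053
−0.26·log₂(0.26) = 0.5053
−0.13·log₂(0.13) = 0.3826
−0.09·log₂(0.09) = 0.3127
−0.26·log₂(0.26) = 0.5053
Sum ≈ 2.2112 → 2.2112 bits.

2.2112 bits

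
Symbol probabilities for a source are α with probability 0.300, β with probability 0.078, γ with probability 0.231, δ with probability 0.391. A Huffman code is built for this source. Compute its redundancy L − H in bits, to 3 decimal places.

0.092 bits

Entropy H = −Σ p log₂ p ≈ 1.8262 bits.
Huffman merges: 39/500+231/1000→309/1000; 3/10+309/1000→609/1000; 391/1000+609/1000→1. L = 959/500 ≈ 1.9180.
L − H = 1.9180 − 1.8262 = 0.092 bits.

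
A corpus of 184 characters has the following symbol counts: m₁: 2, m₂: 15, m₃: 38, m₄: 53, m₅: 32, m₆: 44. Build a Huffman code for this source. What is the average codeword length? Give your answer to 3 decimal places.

Probabilities are the counts divided by 184.
Repeatedly combine the two least-probable nodes; the expected code length is the sum of the merged weights.
merge 1/92 + 15/184 → 17/184
merge 17/184 + 4/23 → 49/184
merge 19/92 + 11/46 → 41/92
merge 49/184 + 53/184 → 51/92
merge 41/92 + 51/92 → 1
L = 17/184 + 49/184 + 41/92 + 51/92 + 1 = 217/92 ≈ 2.359 bits/symbol.

2.359 bits/symbol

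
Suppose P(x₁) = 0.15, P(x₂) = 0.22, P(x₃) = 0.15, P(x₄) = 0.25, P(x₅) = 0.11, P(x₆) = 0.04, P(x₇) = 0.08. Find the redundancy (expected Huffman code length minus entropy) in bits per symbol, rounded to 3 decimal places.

0.021 bits

Entropy H = −Σ p log₂ p ≈ 2.6292 bits.
Huffman merges: 1/25+2/25→3/25; 11/100+3/25→23/100; 3/20+3/20→3/10; 11/50+23/100→9/20; 1/4+3/10→11/20; 9/20+11/20→1. L = 53/20 ≈ 2.6500.
L − H = 2.6500 − 2.6292 = 0.021 bits.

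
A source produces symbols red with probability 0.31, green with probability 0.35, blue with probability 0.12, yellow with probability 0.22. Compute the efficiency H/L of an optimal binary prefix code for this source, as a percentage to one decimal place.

95.6%

Entropy H = −Σ p log₂ p ≈ 1.9015 bits.
Huffman merges: 3/25+11/50→17/50; 31/100+17/50→13/20; 7/20+13/20→1. L = 199/100 ≈ 1.9900.
Efficiency = H/L = 1.9015/1.9900 = 95.6%.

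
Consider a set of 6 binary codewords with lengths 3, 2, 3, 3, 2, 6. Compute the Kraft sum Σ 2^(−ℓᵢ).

With common denominator 2^6 = 64: Σ 2^(−ℓᵢ) = 8/64 + 16/64 + 8/64 + 8/64 + 16/64 + 1/64 = 57/64 = 0.890625.

0.890625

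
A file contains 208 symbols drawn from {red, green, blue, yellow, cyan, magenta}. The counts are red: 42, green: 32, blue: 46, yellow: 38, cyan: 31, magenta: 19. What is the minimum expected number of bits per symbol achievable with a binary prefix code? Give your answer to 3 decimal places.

Probabilities are the counts divided by 208.
Repeatedly combine the two least-probable nodes; the expected code length is the sum of the merged weights.
merge 19/208 + 31/208 → 25/104
merge 2/13 + 19/104 → 35/104
merge 21/104 + 23/104 → 11/26
merge 25/104 + 35/104 → 15/26
merge 11/26 + 15/26 → 1
L = 25/104 + 35/104 + 11/26 + 15/26 + 1 = 67/26 ≈ 2.577 bits/symbol.

2.577 bits/symbol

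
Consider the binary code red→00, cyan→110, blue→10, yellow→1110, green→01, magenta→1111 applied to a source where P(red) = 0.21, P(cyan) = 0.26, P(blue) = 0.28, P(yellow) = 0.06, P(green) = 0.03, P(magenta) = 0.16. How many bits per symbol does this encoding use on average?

2.7 bits/symbol

L̄ = Σ pᵢ·ℓᵢ = 0.21·2 + 0.26·3 + 0.28·2 + 0.06·4 + 0.03·2 + 0.16·4 = 2.7 bits/symbol.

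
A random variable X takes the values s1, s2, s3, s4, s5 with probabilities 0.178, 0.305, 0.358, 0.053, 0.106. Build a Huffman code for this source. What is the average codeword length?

Repeatedly combine the two least-probable nodes; the expected code length is the sum of the merged weights.
merge 53/1000 + 53/500 → 159/1000
merge 159/1000 + 89/500 → 337/1000
merge 61/200 + 337/1000 → 321/500
merge 179/500 + 321/500 → 1
L = 159/1000 + 337/1000 + 321/500 + 1 = 1069/500 = 2.138 bits/symbol.

2.138 bits/symbol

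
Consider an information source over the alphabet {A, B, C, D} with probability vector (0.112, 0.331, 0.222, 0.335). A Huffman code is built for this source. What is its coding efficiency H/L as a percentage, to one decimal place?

Entropy H = −Σ p log₂ p ≈ 1.8923 bits.
Huffman merges: 14/125+111/500→167/500; 331/1000+167/500→133/200; 67/200+133/200→1. L = 1999/1000 ≈ 1.9990.
Efficiency = H/L = 1.8923/1.9990 = 94.7%.

94.7%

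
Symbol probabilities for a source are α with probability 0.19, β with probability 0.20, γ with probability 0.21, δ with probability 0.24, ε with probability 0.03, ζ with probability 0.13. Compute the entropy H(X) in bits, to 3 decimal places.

H = −Σ pᵢ log₂ pᵢ.
−0.19·log₂(0.19) = 0.4552
−0.20·log₂(0.20) = 0.4644
−0.21·log₂(0.21) = 0.4728
−0.24·log₂(0.24) = 0.4941
−0.03·log₂(0.03) = 0.1518
−0.13·log₂(0.13) = 0.3826
Sum ≈ 2.4210 → 2.421 bits.

2.421 bits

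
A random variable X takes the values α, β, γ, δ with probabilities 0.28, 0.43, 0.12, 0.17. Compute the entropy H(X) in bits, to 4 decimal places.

H = −Σ pᵢ log₂ pᵢ.
−0.28·log₂(0.28) = 0.5142
−0.43·log₂(0.43) = 0.5236
−0.12·log₂(0.12) = 0.3671
−0.17·log₂(0.17) = 0.4346
Sum ≈ 1.8394 → 1.8394 bits.

1.8394 bits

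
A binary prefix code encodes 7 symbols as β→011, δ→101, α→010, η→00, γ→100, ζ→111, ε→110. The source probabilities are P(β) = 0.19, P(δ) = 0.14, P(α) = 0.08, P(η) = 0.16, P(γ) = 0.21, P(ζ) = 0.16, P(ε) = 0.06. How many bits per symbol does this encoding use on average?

L̄ = Σ pᵢ·ℓᵢ = 0.19·3 + 0.14·3 + 0.08·3 + 0.16·2 + 0.21·3 + 0.16·3 + 0.06·3 = 2.84 bits/symbol.

2.84 bits/symbol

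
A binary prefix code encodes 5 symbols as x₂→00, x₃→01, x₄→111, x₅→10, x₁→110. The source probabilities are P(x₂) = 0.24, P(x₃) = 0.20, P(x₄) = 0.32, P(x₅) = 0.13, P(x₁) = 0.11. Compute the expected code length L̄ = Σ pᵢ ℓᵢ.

2.43 bits/symbol

L̄ = Σ pᵢ·ℓᵢ = 0.24·2 + 0.20·2 + 0.32·3 + 0.13·2 + 0.11·3 = 2.43 bits/symbol.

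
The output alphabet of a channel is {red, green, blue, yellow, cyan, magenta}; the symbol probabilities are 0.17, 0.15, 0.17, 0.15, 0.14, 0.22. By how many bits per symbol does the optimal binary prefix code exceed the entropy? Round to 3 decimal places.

0.042 bits

Entropy H = −Σ p log₂ p ≈ 2.5679 bits.
Huffman merges: 7/50+3/20→29/100; 3/20+17/100→8/25; 17/100+11/50→39/100; 29/100+8/25→61/100; 39/100+61/100→1. L = 261/100 ≈ 2.6100.
L − H = 2.6100 − 2.5679 = 0.042 bits.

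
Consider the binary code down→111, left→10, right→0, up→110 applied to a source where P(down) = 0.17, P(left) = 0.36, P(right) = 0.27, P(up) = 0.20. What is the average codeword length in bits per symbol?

2.1 bits/symbol

L̄ = Σ pᵢ·ℓᵢ = 0.17·3 + 0.36·2 + 0.27·1 + 0.20·3 = 2.1 bits/symbol.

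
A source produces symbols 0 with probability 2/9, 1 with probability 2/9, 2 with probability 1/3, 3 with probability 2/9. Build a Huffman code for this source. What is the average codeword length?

Repeatedly combine the two least-probable nodes; the expected code length is the sum of the merged weights.
merge 2/9 + 2/9 → 4/9
merge 2/9 + 1/3 → 5/9
merge 4/9 + 5/9 → 1
L = 4/9 + 5/9 + 1 = 2 bits/symbol.

2 bits/symbol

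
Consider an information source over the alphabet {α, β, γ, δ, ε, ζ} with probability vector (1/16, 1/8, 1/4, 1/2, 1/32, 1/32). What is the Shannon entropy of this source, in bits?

1.9375 bits

Each probability is a power of 1/2, so log₂(1/p) is an integer.
H = Σ p·log₂(1/p) = 1/16·4 + 1/8·3 + 1/4·2 + 1/2·1 + 1/32·5 + 1/32·5 = 1.9375 bits.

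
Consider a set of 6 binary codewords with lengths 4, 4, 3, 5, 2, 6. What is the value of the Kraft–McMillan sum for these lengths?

0.546875

With common denominator 2^6 = 64: Σ 2^(−ℓᵢ) = 4/64 + 4/64 + 8/64 + 2/64 + 16/64 + 1/64 = 35/64 = 0.546875.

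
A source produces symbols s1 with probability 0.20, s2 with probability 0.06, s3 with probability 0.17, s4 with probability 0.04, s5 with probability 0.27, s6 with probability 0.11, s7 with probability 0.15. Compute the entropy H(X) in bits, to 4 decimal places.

H = −Σ pᵢ log₂ pᵢ.
−0.20·log₂(0.20) = 0.4644
−0.06·log₂(0.06) = 0.2435
−0.17·log₂(0.17) = 0.4346
−0.04·log₂(0.04) = 0.1858
−0.27·log₂(0.27) = 0.5100
−0.11·log₂(0.11) = 0.3503
−0.15·log₂(0.15) = 0.4105
Sum ≈ 2.5991 → 2.5991 bits.

2.5991 bits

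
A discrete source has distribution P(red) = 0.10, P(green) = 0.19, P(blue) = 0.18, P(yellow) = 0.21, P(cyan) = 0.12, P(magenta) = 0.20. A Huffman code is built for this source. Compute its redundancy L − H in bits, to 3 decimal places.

0.053 bits

Entropy H = −Σ p log₂ p ≈ 2.5370 bits.
Huffman merges: 1/10+3/25→11/50; 9/50+19/100→37/100; 1/5+21/100→41/100; 11/50+37/100→59/100; 41/100+59/100→1. L = 259/100 ≈ 2.5900.
L − H = 2.5900 − 2.5370 = 0.053 bits.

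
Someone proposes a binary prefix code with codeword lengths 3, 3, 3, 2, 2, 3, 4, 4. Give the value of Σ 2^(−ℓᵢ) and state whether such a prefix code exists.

1.125; no

With common denominator 2^4 = 16: Σ 2^(−ℓᵢ) = 2/16 + 2/16 + 2/16 + 4/16 + 4/16 + 2/16 + 1/16 + 1/16 = 18/16 = 1.125.
Kraft's inequality requires Σ ≤ 1; here Σ = 1.125 > 1, so no such prefix code exists.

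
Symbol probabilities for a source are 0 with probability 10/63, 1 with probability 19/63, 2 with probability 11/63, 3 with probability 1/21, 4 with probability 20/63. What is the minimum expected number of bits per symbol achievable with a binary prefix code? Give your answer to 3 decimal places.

2.206 bits/symbol

Repeatedly combine the two least-probable nodes; the expected code length is the sum of the merged weights.
merge 1/21 + 10/63 → 13/63
merge 11/63 + 13/63 → 8/21
merge 19/63 + 20/63 → 13/21
merge 8/21 + 13/21 → 1
L = 13/63 + 8/21 + 13/21 + 1 = 139/63 ≈ 2.206 bits/symbol.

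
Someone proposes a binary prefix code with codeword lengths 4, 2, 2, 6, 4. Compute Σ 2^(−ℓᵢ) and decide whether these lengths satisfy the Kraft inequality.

0.640625; yes

With common denominator 2^6 = 64: Σ 2^(−ℓᵢ) = 4/64 + 16/64 + 16/64 + 1/64 + 4/64 = 41/64 = 0.640625.
Kraft's inequality requires Σ ≤ 1; here Σ = 0.640625 ≤ 1, so such a prefix code exists.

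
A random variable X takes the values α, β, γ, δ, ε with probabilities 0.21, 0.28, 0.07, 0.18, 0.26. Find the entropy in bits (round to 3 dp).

2.206 bits

H = −Σ pᵢ log₂ pᵢ.
−0.21·log₂(0.21) = 0.4728
−0.28·log₂(0.28) = 0.5142
−0.07·log₂(0.07) = 0.2686
−0.18·log₂(0.18) = 0.4453
−0.26·log₂(0.26) = 0.5053
Sum ≈ 2.2062 → 2.206 bits.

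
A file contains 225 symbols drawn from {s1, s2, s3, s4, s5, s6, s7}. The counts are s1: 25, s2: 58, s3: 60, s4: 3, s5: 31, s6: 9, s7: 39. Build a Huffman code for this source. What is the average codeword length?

2.52 bits/symbol

Probabilities are the counts divided by 225.
Repeatedly combine the two least-probable nodes; the expected code length is the sum of the merged weights.
merge 1/75 + 1/25 → 4/75
merge 4/75 + 1/9 → 37/225
merge 31/225 + 37/225 → 68/225
merge 13/75 + 58/225 → 97/225
merge 4/15 + 68/225 → 128/225
merge 97/225 + 128/225 → 1
L = 4/75 + 37/225 + 68/225 + 97/225 + 128/225 + 1 = 63/25 = 2.52 bits/symbol.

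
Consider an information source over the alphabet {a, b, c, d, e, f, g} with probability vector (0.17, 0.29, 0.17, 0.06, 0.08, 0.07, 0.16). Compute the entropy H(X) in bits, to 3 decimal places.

H = −Σ pᵢ log₂ pᵢ.
−0.17·log₂(0.17) = 0.4346
−0.29·log₂(0.29) = 0.5179
−0.17·log₂(0.17) = 0.4346
−0.06·log₂(0.06) = 0.2435
−0.08·log₂(0.08) = 0.2915
−0.07·log₂(0.07) = 0.2686
−0.16·log₂(0.16) = 0.4230
Sum ≈ 2.6137 → 2.614 bits.

2.614 bits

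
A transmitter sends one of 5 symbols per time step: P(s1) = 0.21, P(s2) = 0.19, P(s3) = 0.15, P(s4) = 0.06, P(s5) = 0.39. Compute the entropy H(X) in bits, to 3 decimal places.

2.112 bits

H = −Σ pᵢ log₂ pᵢ.
−0.21·log₂(0.21) = 0.4728
−0.19·log₂(0.19) = 0.4552
−0.15·log₂(0.15) = 0.4105
−0.06·log₂(0.06) = 0.2435
−0.39·log₂(0.39) = 0.5298
Sum ≈ 2.1119 → 2.112 bits.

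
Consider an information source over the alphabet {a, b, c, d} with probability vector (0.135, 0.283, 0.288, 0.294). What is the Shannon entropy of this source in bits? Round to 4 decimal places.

H = −Σ pᵢ log₂ pᵢ.
−0.135·log₂(0.135) = 0.3900
−0.283·log₂(0.283) = 0.5154
−0.288·log₂(0.288) = 0.5172
−0.294·log₂(0.294) = 0.5192
Sum ≈ 1.9418 → 1.9418 bits.

1.9418 bits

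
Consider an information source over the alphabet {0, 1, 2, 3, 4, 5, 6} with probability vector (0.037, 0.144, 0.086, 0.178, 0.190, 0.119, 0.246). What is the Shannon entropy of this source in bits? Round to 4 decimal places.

H = −Σ pᵢ log₂ pᵢ.
−0.037·log₂(0.037) = 0.1760
−0.144·log₂(0.144) = 0.4026
−0.086·log₂(0.086) = 0.3044
−0.178·log₂(0.178) = 0.4432
−0.190·log₂(0.190) = 0.4552
−0.119·log₂(0.119) = 0.3654
−0.246·log₂(0.246) = 0.4977
Sum ≈ 2.6446 → 2.6446 bits.

2.6446 bits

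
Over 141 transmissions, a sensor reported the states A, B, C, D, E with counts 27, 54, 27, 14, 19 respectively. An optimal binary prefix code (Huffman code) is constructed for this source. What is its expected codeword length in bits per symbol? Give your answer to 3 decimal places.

Probabilities are the counts divided by 141.
Repeatedly combine the two least-probable nodes; the expected code length is the sum of the merged weights.
merge 14/141 + 19/141 → 11/47
merge 9/47 + 9/47 → 18/47
merge 11/47 + 18/47 → 29/47
merge 18/47 + 29/47 → 1
L = 11/47 + 18/47 + 29/47 + 1 = 105/47 ≈ 2.234 bits/symbol.

2.234 bits/symbol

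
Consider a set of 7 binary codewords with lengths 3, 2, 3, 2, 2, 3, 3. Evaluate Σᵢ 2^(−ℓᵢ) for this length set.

With common denominator 2^3 = 8: Σ 2^(−ℓᵢ) = 1/8 + 2/8 + 1/8 + 2/8 + 2/8 + 1/8 + 1/8 = 10/8 = 1.25.

1.25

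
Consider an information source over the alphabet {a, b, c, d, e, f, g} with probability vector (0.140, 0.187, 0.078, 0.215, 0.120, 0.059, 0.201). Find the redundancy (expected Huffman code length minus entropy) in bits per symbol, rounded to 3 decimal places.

Entropy H = −Σ p log₂ p ≈ 2.6865 bits.
Huffman merges: 59/1000+39/500→137/1000; 3/25+137/1000→257/1000; 7/50+187/1000→327/1000; 201/1000+43/200→52/125; 257/1000+327/1000→73/125; 52/125+73/125→1. L = 2721/1000 ≈ 2.7210.
L − H = 2.7210 − 2.6865 = 0.034 bits.

0.034 bits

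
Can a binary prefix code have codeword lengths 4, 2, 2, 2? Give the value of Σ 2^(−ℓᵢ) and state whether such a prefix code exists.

With common denominator 2^4 = 16: Σ 2^(−ℓᵢ) = 1/16 + 4/16 + 4/16 + 4/16 = 13/16 = 0.8125.
Kraft's inequality requires Σ ≤ 1; here Σ = 0.8125 ≤ 1, so such a prefix code exists.

0.8125; yes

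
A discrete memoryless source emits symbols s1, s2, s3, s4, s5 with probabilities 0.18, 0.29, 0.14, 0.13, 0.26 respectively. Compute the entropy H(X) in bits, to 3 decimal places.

H = −Σ pᵢ log₂ pᵢ.
−0.18·log₂(0.18) = 0.4453
−0.29·log₂(0.29) = 0.5179
−0.14·log₂(0.14) = 0.3971
−0.13·log₂(0.13) = 0.3826
−0.26·log₂(0.26) = 0.5053
Sum ≈ 2.2483 → 2.248 bits.

2.248 bits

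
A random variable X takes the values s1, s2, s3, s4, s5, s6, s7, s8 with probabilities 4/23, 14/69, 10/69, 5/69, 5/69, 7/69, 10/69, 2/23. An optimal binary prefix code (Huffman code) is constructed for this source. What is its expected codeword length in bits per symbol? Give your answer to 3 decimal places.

Repeatedly combine the two least-probable nodes; the expected code length is the sum of the merged weights.
merge 5/69 + 5/69 → 10/69
merge 2/23 + 7/69 → 13/69
merge 10/69 + 10/69 → 20/69
merge 10/69 + 4/23 → 22/69
merge 13/69 + 14/69 → 9/23
merge 20/69 + 22/69 → 14/23
merge 9/23 + 14/23 → 1
L = 10/69 + 13/69 + 20/69 + 22/69 + 9/23 + 14/23 + 1 = 203/69 ≈ 2.942 bits/symbol.

2.942 bits/symbol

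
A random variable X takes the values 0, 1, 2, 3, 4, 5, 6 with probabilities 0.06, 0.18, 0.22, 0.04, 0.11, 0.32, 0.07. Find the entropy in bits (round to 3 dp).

2.500 bits

H = −Σ pᵢ log₂ pᵢ.
−0.06·log₂(0.06) = 0.2435
−0.18·log₂(0.18) = 0.4453
−0.22·log₂(0.22) = 0.4806
−0.04·log₂(0.04) = 0.1858
−0.11·log₂(0.11) = 0.3503
−0.32·log₂(0.32) = 0.5260
−0.07·log₂(0.07) = 0.2686
Sum ≈ 2.5000 → 2.500 bits.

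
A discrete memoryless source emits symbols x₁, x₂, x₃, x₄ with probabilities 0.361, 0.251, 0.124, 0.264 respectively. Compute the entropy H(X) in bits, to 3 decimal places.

1.912 bits

H = −Σ pᵢ log₂ pᵢ.
−0.361·log₂(0.361) = 0.5306
−0.251·log₂(0.251) = 0.5006
−0.124·log₂(0.124) = 0.3734
−0.264·log₂(0.264) = 0.5072
Sum ≈ 1.9119 → 1.912 bits.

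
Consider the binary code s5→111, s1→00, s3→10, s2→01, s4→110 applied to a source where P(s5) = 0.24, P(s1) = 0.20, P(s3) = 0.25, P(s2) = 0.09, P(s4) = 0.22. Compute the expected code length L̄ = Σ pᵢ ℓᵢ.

2.46 bits/symbol

L̄ = Σ pᵢ·ℓᵢ = 0.24·3 + 0.20·2 + 0.25·2 + 0.09·2 + 0.22·3 = 2.46 bits/symbol.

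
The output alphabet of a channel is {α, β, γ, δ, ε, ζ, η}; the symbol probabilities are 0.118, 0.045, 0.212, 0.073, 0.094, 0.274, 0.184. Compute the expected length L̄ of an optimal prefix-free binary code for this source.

Repeatedly combine the two least-probable nodes; the expected code length is the sum of the merged weights.
merge 9/200 + 73/1000 → 59/500
merge 47/500 + 59/500 → 53/250
merge 59/500 + 23/125 → 151/500
merge 53/250 + 53/250 → 53/125
merge 137/500 + 151/500 → 72/125
merge 53/125 + 72/125 → 1
L = 59/500 + 53/250 + 151/500 + 53/125 + 72/125 + 1 = 329/125 = 2.632 bits/symbol.

2.632 bits/symbol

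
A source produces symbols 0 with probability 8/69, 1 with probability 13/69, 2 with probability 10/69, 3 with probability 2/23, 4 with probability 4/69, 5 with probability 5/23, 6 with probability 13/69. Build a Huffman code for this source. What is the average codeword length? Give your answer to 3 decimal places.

Repeatedly combine the two least-probable nodes; the expected code length is the sum of the merged weights.
merge 4/69 + 2/23 → 10/69
merge 8/69 + 10/69 → 6/23
merge 10/69 + 13/69 → 1/3
merge 13/69 + 5/23 → 28/69
merge 6/23 + 1/3 → 41/69
merge 28/69 + 41/69 → 1
L = 10/69 + 6/23 + 1/3 + 28/69 + 41/69 + 1 = 63/23 ≈ 2.739 bits/symbol.

2.739 bits/symbol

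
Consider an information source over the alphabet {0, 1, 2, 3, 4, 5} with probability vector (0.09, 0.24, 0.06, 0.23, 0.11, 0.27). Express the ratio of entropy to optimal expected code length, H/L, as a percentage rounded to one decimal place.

99.5%

Entropy H = −Σ p log₂ p ≈ 2.3983 bits.
Huffman merges: 3/50+9/100→3/20; 11/100+3/20→13/50; 23/100+6/25→47/100; 13/50+27/100→53/100; 47/100+53/100→1. L = 241/100 ≈ 2.4100.
Efficiency = H/L = 2.3983/2.4100 = 99.5%.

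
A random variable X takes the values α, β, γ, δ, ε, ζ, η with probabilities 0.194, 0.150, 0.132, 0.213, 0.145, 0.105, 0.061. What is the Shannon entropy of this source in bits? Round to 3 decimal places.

H = −Σ pᵢ log₂ pᵢ.
−0.194·log₂(0.194) = 0.4590
−0.150·log₂(0.150) = 0.4105
−0.132·log₂(0.132) = 0.3856
−0.213·log₂(0.213) = 0.4752
−0.145·log₂(0.145) = 0.4040
−0.105·log₂(0.105) = 0.3414
−0.061·log₂(0.061) = 0.2461
Sum ≈ 2.7219 → 2.722 bits.

2.722 bits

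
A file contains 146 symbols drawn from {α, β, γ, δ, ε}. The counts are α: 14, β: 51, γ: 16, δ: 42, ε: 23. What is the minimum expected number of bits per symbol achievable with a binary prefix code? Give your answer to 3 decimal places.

2.205 bits/symbol

Probabilities are the counts divided by 146.
Repeatedly combine the two least-probable nodes; the expected code length is the sum of the merged weights.
merge 7/73 + 8/73 → 15/73
merge 23/146 + 15/73 → 53/146
merge 21/73 + 51/146 → 93/146
merge 53/146 + 93/146 → 1
L = 15/73 + 53/146 + 93/146 + 1 = 161/73 ≈ 2.205 bits/symbol.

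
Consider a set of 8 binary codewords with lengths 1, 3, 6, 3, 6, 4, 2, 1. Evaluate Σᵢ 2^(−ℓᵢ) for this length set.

With common denominator 2^6 = 64: Σ 2^(−ℓᵢ) = 32/64 + 8/64 + 1/64 + 8/64 + 1/64 + 4/64 + 16/64 + 32/64 = 102/64 = 1.59375.

1.59375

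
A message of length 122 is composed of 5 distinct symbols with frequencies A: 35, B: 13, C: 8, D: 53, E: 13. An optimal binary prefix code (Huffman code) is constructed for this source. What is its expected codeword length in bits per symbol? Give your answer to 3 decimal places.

Probabilities are the counts divided by 122.
Repeatedly combine the two least-probable nodes; the expected code length is the sum of the merged weights.
merge 4/61 + 13/122 → 21/122
merge 13/122 + 21/122 → 17/61
merge 17/61 + 35/122 → 69/122
merge 53/122 + 69/122 → 1
L = 21/122 + 17/61 + 69/122 + 1 = 123/61 ≈ 2.016 bits/symbol.

2.016 bits/symbol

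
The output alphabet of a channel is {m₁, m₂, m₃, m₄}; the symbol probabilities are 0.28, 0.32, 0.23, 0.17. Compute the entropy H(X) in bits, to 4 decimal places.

H = −Σ pᵢ log₂ pᵢ.
−0.28·log₂(0.28) = 0.5142
−0.32·log₂(0.32) = 0.5260
−0.23·log₂(0.23) = 0.4877
−0.17·log₂(0.17) = 0.4346
Sum ≈ 1.9625 → 1.9625 bits.

1.9625 bits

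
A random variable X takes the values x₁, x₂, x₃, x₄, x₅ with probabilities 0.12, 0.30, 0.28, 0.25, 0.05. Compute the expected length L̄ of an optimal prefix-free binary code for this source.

Repeatedly combine the two least-probable nodes; the expected code length is the sum of the merged weights.
merge 1/20 + 3/25 → 17/100
merge 17/100 + 1/4 → 21/50
merge 7/25 + 3/10 → 29/50
merge 21/50 + 29/50 → 1
L = 17/100 + 21/50 + 29/50 + 1 = 217/100 = 2.17 bits/symbol.

2.17 bits/symbol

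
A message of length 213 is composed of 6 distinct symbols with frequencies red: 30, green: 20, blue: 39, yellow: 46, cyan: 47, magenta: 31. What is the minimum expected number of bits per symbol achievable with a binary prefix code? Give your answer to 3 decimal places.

2.563 bits/symbol

Probabilities are the counts divided by 213.
Repeatedly combine the two least-probable nodes; the expected code length is the sum of the merged weights.
merge 20/213 + 10/71 → 50/213
merge 31/213 + 13/71 → 70/213
merge 46/213 + 47/213 → 31/71
merge 50/213 + 70/213 → 40/71
merge 31/71 + 40/71 → 1
L = 50/213 + 70/213 + 31/71 + 40/71 + 1 = 182/71 ≈ 2.563 bits/symbol.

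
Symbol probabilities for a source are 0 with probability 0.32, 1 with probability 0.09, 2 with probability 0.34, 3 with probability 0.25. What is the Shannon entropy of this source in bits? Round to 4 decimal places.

1.8679 bits

H = −Σ pᵢ log₂ pᵢ.
−0.32·log₂(0.32) = 0.5260
−0.09·log₂(0.09) = 0.3127
−0.34·log₂(0.34) = 0.5292
−0.25·log₂(0.25) = 0.5000
Sum ≈ 1.8679 → 1.8679 bits.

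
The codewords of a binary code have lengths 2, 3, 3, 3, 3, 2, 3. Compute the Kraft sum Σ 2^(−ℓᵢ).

1.125

With common denominator 2^3 = 8: Σ 2^(−ℓᵢ) = 2/8 + 1/8 + 1/8 + 1/8 + 1/8 + 2/8 + 1/8 = 9/8 = 1.125.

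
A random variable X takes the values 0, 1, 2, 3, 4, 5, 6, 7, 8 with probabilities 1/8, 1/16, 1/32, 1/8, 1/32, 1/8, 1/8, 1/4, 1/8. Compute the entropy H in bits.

Each probability is a power of 1/2, so log₂(1/p) is an integer.
H = Σ p·log₂(1/p) = 1/8·3 + 1/16·4 + 1/32·5 + 1/8·3 + 1/32·5 + 1/8·3 + 1/8·3 + 1/4·2 + 1/8·3 = 2.9375 bits.

2.9375 bits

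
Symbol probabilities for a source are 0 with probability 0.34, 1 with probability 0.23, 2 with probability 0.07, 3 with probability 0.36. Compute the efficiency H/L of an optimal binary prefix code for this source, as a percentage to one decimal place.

Entropy H = −Σ p log₂ p ≈ 1.8160 bits.
Huffman merges: 7/100+23/100→3/10; 3/10+17/50→16/25; 9/25+16/25→1. L = 97/50 ≈ 1.9400.
Efficiency = H/L = 1.8160/1.9400 = 93.6%.

93.6%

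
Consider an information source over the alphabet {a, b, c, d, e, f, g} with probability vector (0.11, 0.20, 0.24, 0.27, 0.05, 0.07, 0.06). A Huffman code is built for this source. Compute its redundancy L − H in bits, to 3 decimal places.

Entropy H = −Σ p log₂ p ≈ 2.5470 bits.
Huffman merges: 1/20+3/50→11/100; 7/100+11/100→9/50; 11/100+9/50→29/100; 1/5+6/25→11/25; 27/100+29/100→14/25; 11/25+14/25→1. L = 129/50 ≈ 2.5800.
L − H = 2.5800 − 2.5470 = 0.033 bits.

0.033 bits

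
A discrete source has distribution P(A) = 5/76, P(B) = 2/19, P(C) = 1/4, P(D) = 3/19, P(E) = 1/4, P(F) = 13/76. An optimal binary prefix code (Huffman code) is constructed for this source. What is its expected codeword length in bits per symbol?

Repeatedly combine the two least-probable nodes; the expected code length is the sum of the merged weights.
merge 5/76 + 2/19 → 13/76
merge 3/19 + 13/76 → 25/76
merge 13/76 + 1/4 → 8/19
merge 1/4 + 25/76 → 11/19
merge 8/19 + 11/19 → 1
L = 13/76 + 25/76 + 8/19 + 11/19 + 1 = 5/2 = 2.5 bits/symbol.

2.5 bits/symbol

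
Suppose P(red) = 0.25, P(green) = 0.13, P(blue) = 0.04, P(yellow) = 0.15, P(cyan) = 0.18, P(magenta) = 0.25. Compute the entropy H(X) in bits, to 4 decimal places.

H = −Σ pᵢ log₂ pᵢ.
−0.25·log₂(0.25) = 0.5000
−0.13·log₂(0.13) = 0.3826
−0.04·log₂(0.04) = 0.1858
−0.15·log₂(0.15) = 0.4105
−0.18·log₂(0.18) = 0.4453
−0.25·log₂(0.25) = 0.5000
Sum ≈ 2.4243 → 2.4243 bits.

2.4243 bits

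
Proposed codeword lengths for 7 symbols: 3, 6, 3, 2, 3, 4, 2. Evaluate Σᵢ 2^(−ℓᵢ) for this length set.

With common denominator 2^6 = 64: Σ 2^(−ℓᵢ) = 8/64 + 1/64 + 8/64 + 16/64 + 8/64 + 4/64 + 16/64 = 61/64 = 0.953125.

0.953125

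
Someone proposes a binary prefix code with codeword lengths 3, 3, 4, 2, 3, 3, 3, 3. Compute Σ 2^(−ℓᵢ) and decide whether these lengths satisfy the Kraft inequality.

With common denominator 2^4 = 16: Σ 2^(−ℓᵢ) = 2/16 + 2/16 + 1/16 + 4/16 + 2/16 + 2/16 + 2/16 + 2/16 = 17/16 = 1.0625.
Kraft's inequality requires Σ ≤ 1; here Σ = 1.0625 > 1, so no such prefix code exists.

1.0625; no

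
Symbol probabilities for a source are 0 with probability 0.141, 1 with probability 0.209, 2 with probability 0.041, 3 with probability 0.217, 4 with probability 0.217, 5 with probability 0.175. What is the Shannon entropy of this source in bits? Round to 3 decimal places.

2.456 bits

H = −Σ pᵢ log₂ pᵢ.
−0.141·log₂(0.141) = 0.3985
−0.209·log₂(0.209) = 0.4720
−0.041·log₂(0.041) = 0.1889
−0.217·log₂(0.217) = 0.4783
−0.217·log₂(0.217) = 0.4783
−0.175·log₂(0.175) = 0.4401
Sum ≈ 2.4561 → 2.456 bits.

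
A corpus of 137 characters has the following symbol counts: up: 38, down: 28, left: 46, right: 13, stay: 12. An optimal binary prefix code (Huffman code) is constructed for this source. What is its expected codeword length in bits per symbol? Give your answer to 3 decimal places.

Probabilities are the counts divided by 137.
Repeatedly combine the two least-probable nodes; the expected code length is the sum of the merged weights.
merge 12/137 + 13/137 → 25/137
merge 25/137 + 28/137 → 53/137
merge 38/137 + 46/137 → 84/137
merge 53/137 + 84/137 → 1
L = 25/137 + 53/137 + 84/137 + 1 = 299/137 ≈ 2.182 bits/symbol.

2.182 bits/symbol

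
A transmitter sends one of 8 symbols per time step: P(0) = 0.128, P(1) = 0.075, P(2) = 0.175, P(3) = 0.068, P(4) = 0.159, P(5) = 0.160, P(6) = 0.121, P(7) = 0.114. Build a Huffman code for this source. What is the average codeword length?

Repeatedly combine the two least-probable nodes; the expected code length is the sum of the merged weights.
merge 17/250 + 3/40 → 143/1000
merge 57/500 + 121/1000 → 47/200
merge 16/125 + 143/1000 → 271/1000
merge 159/1000 + 4/25 → 319/1000
merge 7/40 + 47/200 → 41/100
merge 271/1000 + 319/1000 → 59/100
merge 41/100 + 59/100 → 1
L = 143/1000 + 47/200 + 271/1000 + 319/1000 + 41/100 + 59/100 + 1 = 371/125 = 2.968 bits/symbol.

2.968 bits/symbol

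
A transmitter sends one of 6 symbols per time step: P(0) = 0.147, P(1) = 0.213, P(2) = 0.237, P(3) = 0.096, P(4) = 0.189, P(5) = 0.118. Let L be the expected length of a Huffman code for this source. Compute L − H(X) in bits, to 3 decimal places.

Entropy H = −Σ p log₂ p ≈ 2.5167 bits.
Huffman merges: 12/125+59/500→107/500; 147/1000+189/1000→42/125; 213/1000+107/500→427/1000; 237/1000+42/125→573/1000; 427/1000+573/1000→1. L = 51/20 ≈ 2.5500.
L − H = 2.5500 − 2.5167 = 0.033 bits.

0.033 bits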